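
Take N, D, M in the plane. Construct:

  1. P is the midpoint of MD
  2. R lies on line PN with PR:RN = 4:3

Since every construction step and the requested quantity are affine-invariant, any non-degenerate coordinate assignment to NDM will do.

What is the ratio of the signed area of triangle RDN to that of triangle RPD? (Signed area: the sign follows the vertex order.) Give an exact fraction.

[RDN]:[RPD] = 3/4

Set N = (0, 0), D = (1, 0), M = (0, 1); any affine frame gives the same invariant.
1. P is the midpoint of MD ⇒ P = (1/2, 1/2)
2. R lies on line PN with PR:RN = 4:3 ⇒ R = (3/14, 3/14)
2·[RDN] = -3/14, 2·[RPD] = -2/7
[RDN]:[RPD] = -3/14:-2/7 = 3/4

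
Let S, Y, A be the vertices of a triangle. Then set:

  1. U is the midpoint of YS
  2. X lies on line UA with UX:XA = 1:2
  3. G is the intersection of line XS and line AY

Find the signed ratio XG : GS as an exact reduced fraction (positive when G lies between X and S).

Choose coordinates S = (0, 0), Y = (1, 0), A = (0, 1).
1. U is the midpoint of YS ⇒ U = (1/2, 0)
2. X lies on line UA with UX:XA = 1:2 ⇒ X = (1/3, 1/3)
3. G is the intersection of line XS and line AY ⇒ G = (1/2, 1/2)
G = X + t·(S−X) with t = -1/2, so XG:GS = t:(1−t) = -1/2:3/2

XG:GS = -1/3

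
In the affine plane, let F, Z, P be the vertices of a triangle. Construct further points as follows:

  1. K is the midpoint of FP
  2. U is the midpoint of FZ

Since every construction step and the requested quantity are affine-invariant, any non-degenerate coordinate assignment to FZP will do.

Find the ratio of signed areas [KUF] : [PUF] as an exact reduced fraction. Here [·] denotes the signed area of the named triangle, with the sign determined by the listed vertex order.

Set F = (0, 0), Z = (1, 0), P = (0, 1); any affine frame gives the same invariant.
1. K is the midpoint of FP ⇒ K = (0, 1/2)
2. U is the midpoint of FZ ⇒ U = (1/2, 0)
2·[KUF] = -1/4, 2·[PUF] = -1/2
[KUF]:[PUF] = -1/4:-1/2 = 1/2

[KUF]:[PUF] = 1/2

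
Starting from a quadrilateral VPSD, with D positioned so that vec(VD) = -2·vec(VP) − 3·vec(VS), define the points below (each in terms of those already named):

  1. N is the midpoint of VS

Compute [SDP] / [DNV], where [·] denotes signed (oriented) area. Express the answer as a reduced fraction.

[SDP]:[DNV] = -6

Set V = (0, 0), P = (1, 0), S = (0, 1), D = (-2, -3); any affine frame gives the same invariant.
1. N is the midpoint of VS ⇒ N = (0, 1/2)
2·[SDP] = 6, 2·[DNV] = -1
[SDP]:[DNV] = 6:-1 = -6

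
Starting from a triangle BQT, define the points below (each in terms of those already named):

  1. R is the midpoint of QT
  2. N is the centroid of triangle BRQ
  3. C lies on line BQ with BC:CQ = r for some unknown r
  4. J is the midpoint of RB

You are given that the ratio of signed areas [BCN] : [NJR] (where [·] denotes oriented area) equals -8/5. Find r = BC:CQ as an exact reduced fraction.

r = 4

Work in coordinates with B = (0, 0), Q = (1, 0), T = (0, 1).
1. R is the midpoint of QT ⇒ R = (1/2, 1/2)
2. N is the centroid of triangle BRQ ⇒ N = (1/2, 1/6)
3. With BC:CQ = r, write λ = r/(r+1) so C = B + λ·(Q−B); C is affine-linear in λ
4. J is the midpoint of RB ⇒ J = (1/4, 1/4)
Every point depending on C is an affine combination of C and λ-independent points, so each such coordinate is linear in λ; the λ² term in each signed area is a multiple of (Q−B)×(Q−B) = 0, so 2·[BCN] and 2·[NJR] are each linear in λ. Evaluating at λ=0 and λ=1:
  2·[BCN] = 1/6·λ,   2·[NJR] = -1/12
So [BCN]:[NJR] = (1/6·λ) / (-1/12). Setting this equal to -8/5:
  1/6·λ = -8/5·(-1/12)  ⇒  λ = 4/5
Then r = λ/(1−λ) = (4/5)/(1/5) = 4. Check: with r = 4, C = (4/5, 0) and [BCN]:[NJR] = -8/5 as required.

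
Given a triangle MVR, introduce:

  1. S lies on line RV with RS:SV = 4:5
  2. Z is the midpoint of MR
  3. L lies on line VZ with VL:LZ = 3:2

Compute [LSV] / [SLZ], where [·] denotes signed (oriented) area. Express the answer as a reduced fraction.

[LSV]:[SLZ] = 3/2

Set M = (0, 0), V = (1, 0), R = (0, 1); any affine frame gives the same invariant.
1. S lies on line RV with RS:SV = 4:5 ⇒ S = (4/9, 5/9)
2. Z is the midpoint of MR ⇒ Z = (0, 1/2)
3. L lies on line VZ with VL:LZ = 3:2 ⇒ L = (2/5, 3/10)
2·[LSV] = -1/6, 2·[SLZ] = -1/9
[LSV]:[SLZ] = -1/6:-1/9 = 3/2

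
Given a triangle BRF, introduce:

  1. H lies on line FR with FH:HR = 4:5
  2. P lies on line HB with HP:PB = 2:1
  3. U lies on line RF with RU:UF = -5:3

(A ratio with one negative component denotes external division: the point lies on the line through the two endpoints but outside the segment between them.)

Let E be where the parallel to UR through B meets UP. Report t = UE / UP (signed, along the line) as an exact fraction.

Set B = (0, 0), R = (1, 0), F = (0, 1); any affine frame gives the same invariant.
1. H lies on line FR with FH:HR = 4:5 ⇒ H = (4/9, 5/9)
2. P lies on line HB with HP:PB = 2:1 ⇒ P = (4/27, 5/27)
3. U lies on line RF with RU:UF = -5:3 ⇒ U = (-3/2, 5/2)
through B parallel to UR: direction (5/2, -5/2); meets UP at E = (35/36, -35/36)
E = U + t·(P−U) with t = 3/2

t = 3/2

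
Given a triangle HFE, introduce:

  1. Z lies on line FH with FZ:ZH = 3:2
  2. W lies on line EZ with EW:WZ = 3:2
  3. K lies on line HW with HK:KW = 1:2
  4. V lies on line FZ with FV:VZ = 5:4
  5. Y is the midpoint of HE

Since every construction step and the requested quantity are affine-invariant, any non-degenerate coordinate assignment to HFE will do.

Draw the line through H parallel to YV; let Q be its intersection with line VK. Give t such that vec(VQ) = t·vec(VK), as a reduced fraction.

t = 75/46

Assign H = (0, 0), F = (1, 0), E = (0, 1) — the answer is frame-independent, so this choice is without loss of generality.
1. Z lies on line FH with FZ:ZH = 3:2 ⇒ Z = (2/5, 0)
2. W lies on line EZ with EW:WZ = 3:2 ⇒ W = (6/25, 2/5)
3. K lies on line HW with HK:KW = 1:2 ⇒ K = (2/25, 2/15)
4. V lies on line FZ with FV:VZ = 5:4 ⇒ V = (2/3, 0)
5. Y is the midpoint of HE ⇒ Y = (0, 1/2)
through H parallel to YV: direction (2/3, -1/2); meets VK at Q = (-20/69, 5/23)
Q = V + t·(K−V) with t = 75/46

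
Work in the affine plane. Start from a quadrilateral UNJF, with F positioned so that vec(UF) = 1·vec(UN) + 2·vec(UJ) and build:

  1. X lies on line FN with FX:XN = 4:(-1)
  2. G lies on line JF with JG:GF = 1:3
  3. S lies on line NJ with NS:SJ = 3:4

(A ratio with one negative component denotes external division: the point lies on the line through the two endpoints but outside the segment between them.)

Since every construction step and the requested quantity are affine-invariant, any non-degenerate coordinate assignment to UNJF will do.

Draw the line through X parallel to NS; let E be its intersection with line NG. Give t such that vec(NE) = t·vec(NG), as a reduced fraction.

Set U = (0, 0), N = (1, 0), J = (0, 1), F = (1, 2); any affine frame gives the same invariant.
1. X lies on line FN with FX:XN = 4:(-1) ⇒ X = (1, -2/3)
2. G lies on line JF with JG:GF = 1:3 ⇒ G = (1/4, 5/4)
3. S lies on line NJ with NS:SJ = 3:4 ⇒ S = (4/7, 3/7)
through X parallel to NS: direction (-3/7, 3/7); meets NG at E = (2, -5/3)
E = N + t·(G−N) with t = -4/3

t = -4/3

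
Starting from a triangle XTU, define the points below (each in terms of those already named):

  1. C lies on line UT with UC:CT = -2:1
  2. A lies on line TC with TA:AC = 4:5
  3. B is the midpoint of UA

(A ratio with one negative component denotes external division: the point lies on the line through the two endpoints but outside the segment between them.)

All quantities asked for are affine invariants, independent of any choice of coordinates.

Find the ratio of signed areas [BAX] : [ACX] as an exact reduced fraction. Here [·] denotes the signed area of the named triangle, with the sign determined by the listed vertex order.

Work in coordinates with X = (0, 0), T = (1, 0), U = (0, 1).
1. C lies on line UT with UC:CT = -2:1 ⇒ C = (2, -1)
2. A lies on line TC with TA:AC = 4:5 ⇒ A = (13/9, -4/9)
3. B is the midpoint of UA ⇒ B = (13/18, 5/18)
2·[BAX] = -13/18, 2·[ACX] = -5/9
[BAX]:[ACX] = -13/18:-5/9 = 13/10

[BAX]:[ACX] = 13/10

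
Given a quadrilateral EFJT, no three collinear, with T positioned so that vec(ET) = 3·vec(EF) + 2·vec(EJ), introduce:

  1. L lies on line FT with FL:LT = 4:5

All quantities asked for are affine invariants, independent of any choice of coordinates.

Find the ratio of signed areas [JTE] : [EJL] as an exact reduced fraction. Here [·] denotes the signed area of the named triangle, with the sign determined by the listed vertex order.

Work in coordinates with E = (0, 0), F = (1, 0), J = (0, 1), T = (3, 2).
1. L lies on line FT with FL:LT = 4:5 ⇒ L = (17/9, 8/9)
2·[JTE] = -3, 2·[EJL] = -17/9
[JTE]:[EJL] = -3:-17/9 = 27/17

[JTE]:[EJL] = 27/17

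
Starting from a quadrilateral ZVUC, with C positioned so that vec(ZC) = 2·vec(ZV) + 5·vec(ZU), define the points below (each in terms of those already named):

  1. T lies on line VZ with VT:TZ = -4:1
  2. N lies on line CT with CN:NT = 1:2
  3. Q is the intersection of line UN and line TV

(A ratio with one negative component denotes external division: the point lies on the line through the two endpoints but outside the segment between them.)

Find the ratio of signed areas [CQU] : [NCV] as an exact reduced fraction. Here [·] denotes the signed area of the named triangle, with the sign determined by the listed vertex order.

[CQU]:[NCV] = -3/70

Set Z = (0, 0), V = (1, 0), U = (0, 1), C = (2, 5); any affine frame gives the same invariant.
1. T lies on line VZ with VT:TZ = -4:1 ⇒ T = (-1/3, 0)
2. N lies on line CT with CN:NT = 1:2 ⇒ N = (11/9, 10/3)
3. Q is the intersection of line UN and line TV ⇒ Q = (-11/21, 0)
2·[CQU] = 2/21, 2·[NCV] = -20/9
[CQU]:[NCV] = 2/21:-20/9 = -3/70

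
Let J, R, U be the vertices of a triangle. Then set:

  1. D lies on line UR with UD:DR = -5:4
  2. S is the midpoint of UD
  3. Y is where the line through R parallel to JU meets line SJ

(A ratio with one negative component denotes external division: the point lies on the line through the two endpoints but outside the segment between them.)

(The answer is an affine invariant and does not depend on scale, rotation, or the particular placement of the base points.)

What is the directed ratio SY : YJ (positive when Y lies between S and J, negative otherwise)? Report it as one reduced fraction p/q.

Assign J = (0, 0), R = (1, 0), U = (0, 1) — the answer is frame-independent, so this choice is without loss of generality.
1. D lies on line UR with UD:DR = -5:4 ⇒ D = (5, -4)
2. S is the midpoint of UD ⇒ S = (5/2, -3/2)
3. Y is where the line through R parallel to JU meets line SJ ⇒ Y = (1, -3/5)
Y = S + t·(J−S) with t = 3/5, so SY:YJ = t:(1−t) = 3/5:2/5

SY:YJ = 3/2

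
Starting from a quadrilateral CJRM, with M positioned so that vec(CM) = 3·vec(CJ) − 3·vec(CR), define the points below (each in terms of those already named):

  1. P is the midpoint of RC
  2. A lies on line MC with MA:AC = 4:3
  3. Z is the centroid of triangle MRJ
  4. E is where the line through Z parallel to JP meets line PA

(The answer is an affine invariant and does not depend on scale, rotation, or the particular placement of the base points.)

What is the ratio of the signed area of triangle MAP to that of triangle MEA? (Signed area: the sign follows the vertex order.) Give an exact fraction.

Set C = (0, 0), J = (1, 0), R = (0, 1), M = (3, -3); any affine frame gives the same invariant.
1. P is the midpoint of RC ⇒ P = (0, 1/2)
2. A lies on line MC with MA:AC = 4:3 ⇒ A = (9/7, -9/7)
3. Z is the centroid of triangle MRJ ⇒ Z = (4/3, -2/3)
4. E is where the line through Z parallel to JP meets line PA ⇒ E = (9/16, -9/32)
2·[MAP] = -6/7, 2·[MEA] = 27/56
[MAP]:[MEA] = -6/7:27/56 = -16/9

[MAP]:[MEA] = -16/9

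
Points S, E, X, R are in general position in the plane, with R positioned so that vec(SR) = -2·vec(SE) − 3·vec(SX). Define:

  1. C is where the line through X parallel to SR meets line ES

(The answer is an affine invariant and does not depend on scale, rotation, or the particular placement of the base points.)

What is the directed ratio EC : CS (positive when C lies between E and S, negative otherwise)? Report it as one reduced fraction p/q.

EC:CS = -5/2

Assign S = (0, 0), E = (1, 0), X = (0, 1), R = (-2, -3) — the answer is frame-independent, so this choice is without loss of generality.
1. C is where the line through X parallel to SR meets line ES ⇒ C = (-2/3, 0)
C = E + t·(S−E) with t = 5/3, so EC:CS = t:(1−t) = 5/3:-2/3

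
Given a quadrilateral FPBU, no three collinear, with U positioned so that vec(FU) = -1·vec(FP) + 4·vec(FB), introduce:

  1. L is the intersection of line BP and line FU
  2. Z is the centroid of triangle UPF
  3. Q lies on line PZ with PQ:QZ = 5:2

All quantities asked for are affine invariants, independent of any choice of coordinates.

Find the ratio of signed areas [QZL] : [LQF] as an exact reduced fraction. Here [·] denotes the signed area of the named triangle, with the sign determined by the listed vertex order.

Choose coordinates F = (0, 0), P = (1, 0), B = (0, 1), U = (-1, 4).
1. L is the intersection of line BP and line FU ⇒ L = (-1/3, 4/3)
2. Z is the centroid of triangle UPF ⇒ Z = (0, 4/3)
3. Q lies on line PZ with PQ:QZ = 5:2 ⇒ Q = (2/7, 20/21)
2·[QZL] = 8/63, 2·[LQF] = -44/63
[QZL]:[LQF] = 8/63:-44/63 = -2/11

[QZL]:[LQF] = -2/11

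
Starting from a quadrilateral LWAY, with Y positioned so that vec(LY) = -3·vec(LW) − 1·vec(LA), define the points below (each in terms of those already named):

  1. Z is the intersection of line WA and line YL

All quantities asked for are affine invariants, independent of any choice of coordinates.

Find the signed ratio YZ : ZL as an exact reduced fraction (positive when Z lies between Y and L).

Set L = (0, 0), W = (1, 0), A = (0, 1), Y = (-3, -1); any affine frame gives the same invariant.
1. Z is the intersection of line WA and line YL ⇒ Z = (3/4, 1/4)
Z = Y + t·(L−Y) with t = 5/4, so YZ:ZL = t:(1−t) = 5/4:-1/4

YZ:ZL = -5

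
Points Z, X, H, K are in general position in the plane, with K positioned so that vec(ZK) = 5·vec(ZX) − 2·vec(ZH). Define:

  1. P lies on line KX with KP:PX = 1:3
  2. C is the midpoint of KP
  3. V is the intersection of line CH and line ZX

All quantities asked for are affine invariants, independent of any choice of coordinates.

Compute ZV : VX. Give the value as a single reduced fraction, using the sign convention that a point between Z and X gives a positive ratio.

ZV:VX = -18/7

Set Z = (0, 0), X = (1, 0), H = (0, 1), K = (5, -2); any affine frame gives the same invariant.
1. P lies on line KX with KP:PX = 1:3 ⇒ P = (4, -3/2)
2. C is the midpoint of KP ⇒ C = (9/2, -7/4)
3. V is the intersection of line CH and line ZX ⇒ V = (18/11, 0)
V = Z + t·(X−Z) with t = 18/11, so ZV:VX = t:(1−t) = 18/11:-7/11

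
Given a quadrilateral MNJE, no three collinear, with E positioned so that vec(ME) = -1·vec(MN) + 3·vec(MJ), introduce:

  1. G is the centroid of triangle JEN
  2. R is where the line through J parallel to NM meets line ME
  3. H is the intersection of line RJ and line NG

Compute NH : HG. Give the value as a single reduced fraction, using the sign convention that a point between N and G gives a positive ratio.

Work in coordinates with M = (0, 0), N = (1, 0), J = (0, 1), E = (-1, 3).
1. G is the centroid of triangle JEN ⇒ G = (0, 4/3)
2. R is where the line through J parallel to NM meets line ME ⇒ R = (-1/3, 1)
3. H is the intersection of line RJ and line NG ⇒ H = (1/4, 1)
H = N + t·(G−N) with t = 3/4, so NH:HG = t:(1−t) = 3/4:1/4

NH:HG = 3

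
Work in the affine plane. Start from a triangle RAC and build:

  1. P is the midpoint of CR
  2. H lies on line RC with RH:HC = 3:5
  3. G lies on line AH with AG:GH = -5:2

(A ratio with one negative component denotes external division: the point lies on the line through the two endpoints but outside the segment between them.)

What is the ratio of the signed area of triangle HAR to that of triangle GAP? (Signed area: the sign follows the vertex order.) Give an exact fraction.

Assign R = (0, 0), A = (1, 0), C = (0, 1) — the answer is frame-independent, so this choice is without loss of generality.
1. P is the midpoint of CR ⇒ P = (0, 1/2)
2. H lies on line RC with RH:HC = 3:5 ⇒ H = (0, 3/8)
3. G lies on line AH with AG:GH = -5:2 ⇒ G = (-2/3, 5/8)
2·[HAR] = -3/8, 2·[GAP] = 5/24
[HAR]:[GAP] = -3/8:5/24 = -9/5

[HAR]:[GAP] = -9/5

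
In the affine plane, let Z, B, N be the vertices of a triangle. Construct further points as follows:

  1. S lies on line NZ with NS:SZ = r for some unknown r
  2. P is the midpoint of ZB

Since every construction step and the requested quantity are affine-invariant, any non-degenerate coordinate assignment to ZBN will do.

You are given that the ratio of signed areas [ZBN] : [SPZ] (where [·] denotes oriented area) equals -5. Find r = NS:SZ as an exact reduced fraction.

r = 3/2

Set Z = (0, 0), B = (1, 0), N = (0, 1); any affine frame gives the same invariant.
1. With NS:SZ = r, write λ = r/(r+1) so S = N + λ·(Z−N); S is affine-linear in λ
2. P is the midpoint of ZB ⇒ P = (1/2, 0)
Every point depending on S is an affine combination of S and λ-independent points, so each such coordinate is linear in λ; the λ² term in each signed area is a multiple of (Z−N)×(Z−N) = 0, so 2·[ZBN] and 2·[SPZ] are each linear in λ. Evaluating at λ=0 and λ=1:
  2·[ZBN] = 1,   2·[SPZ] = 1/2·λ − 1/2
So [ZBN]:[SPZ] = (1) / (1/2·λ − 1/2). Setting this equal to -5:
  1 = -5·(1/2·λ − 1/2)  ⇒  λ = 3/5
Then r = λ/(1−λ) = (3/5)/(2/5) = 3/2. Check: with r = 3/2, S = (0, 2/5) and [ZBN]:[SPZ] = -5 as required.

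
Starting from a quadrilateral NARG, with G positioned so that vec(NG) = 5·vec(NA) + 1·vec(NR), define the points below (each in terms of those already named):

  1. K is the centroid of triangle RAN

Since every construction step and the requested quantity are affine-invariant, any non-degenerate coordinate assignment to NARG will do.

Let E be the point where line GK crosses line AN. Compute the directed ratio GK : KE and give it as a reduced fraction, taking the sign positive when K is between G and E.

GK:KE = 2

Set N = (0, 0), A = (1, 0), R = (0, 1), G = (5, 1); any affine frame gives the same invariant.
1. K is the centroid of triangle RAN ⇒ K = (1/3, 1/3)
line GK meets AN at E = (-2, 0)
K = G + t·(E−G) with t = 2/3, so GK:KE = 2/3:1/3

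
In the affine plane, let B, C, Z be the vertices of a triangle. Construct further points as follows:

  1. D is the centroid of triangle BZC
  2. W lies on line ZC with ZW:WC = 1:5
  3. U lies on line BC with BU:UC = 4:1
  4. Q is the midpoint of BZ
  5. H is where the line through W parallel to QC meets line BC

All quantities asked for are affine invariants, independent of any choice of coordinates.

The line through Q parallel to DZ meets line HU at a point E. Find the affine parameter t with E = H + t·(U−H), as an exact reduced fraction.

Work in coordinates with B = (0, 0), C = (1, 0), Z = (0, 1).
1. D is the centroid of triangle BZC ⇒ D = (1/3, 1/3)
2. W lies on line ZC with ZW:WC = 1:5 ⇒ W = (1/6, 5/6)
3. U lies on line BC with BU:UC = 4:1 ⇒ U = (4/5, 0)
4. Q is the midpoint of BZ ⇒ Q = (0, 1/2)
5. H is where the line through W parallel to QC meets line BC ⇒ H = (11/6, 0)
through Q parallel to DZ: direction (-1/3, 2/3); meets HU at E = (1/4, 0)
E = H + t·(U−H) with t = 95/62

t = 95/62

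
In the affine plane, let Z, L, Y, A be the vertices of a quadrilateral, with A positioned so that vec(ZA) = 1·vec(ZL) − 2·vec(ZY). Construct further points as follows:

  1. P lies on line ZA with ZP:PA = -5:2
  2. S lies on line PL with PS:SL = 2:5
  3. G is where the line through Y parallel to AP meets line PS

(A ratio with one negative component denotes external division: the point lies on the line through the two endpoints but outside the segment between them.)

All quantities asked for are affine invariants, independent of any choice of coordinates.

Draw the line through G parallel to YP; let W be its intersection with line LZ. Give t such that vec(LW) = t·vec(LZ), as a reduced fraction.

Assign Z = (0, 0), L = (1, 0), Y = (0, 1), A = (1, -2) — the answer is frame-independent, so this choice is without loss of generality.
1. P lies on line ZA with ZP:PA = -5:2 ⇒ P = (5/3, -10/3)
2. S lies on line PL with PS:SL = 2:5 ⇒ S = (31/21, -50/21)
3. G is where the line through Y parallel to AP meets line PS ⇒ G = (4/3, -5/3)
through G parallel to YP: direction (5/3, -13/3); meets LZ at W = (9/13, 0)
W = L + t·(Z−L) with t = 4/13

t = 4/13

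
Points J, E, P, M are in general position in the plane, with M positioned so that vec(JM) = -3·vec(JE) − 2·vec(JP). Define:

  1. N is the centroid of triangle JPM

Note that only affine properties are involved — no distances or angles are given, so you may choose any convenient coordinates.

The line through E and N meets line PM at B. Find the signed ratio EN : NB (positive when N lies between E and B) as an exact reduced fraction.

Assign J = (0, 0), E = (1, 0), P = (0, 1), M = (-3, -2) — the answer is frame-independent, so this choice is without loss of generality.
1. N is the centroid of triangle JPM ⇒ N = (-1, -1/3)
line EN meets PM at B = (-7/5, -2/5)
N = E + t·(B−E) with t = 5/6, so EN:NB = 5/6:1/6

EN:NB = 5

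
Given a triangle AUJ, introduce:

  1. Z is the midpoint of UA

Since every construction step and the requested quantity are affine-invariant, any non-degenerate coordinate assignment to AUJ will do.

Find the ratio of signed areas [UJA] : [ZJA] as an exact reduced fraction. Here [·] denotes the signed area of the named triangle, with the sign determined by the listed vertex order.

Work in coordinates with A = (0, 0), U = (1, 0), J = (0, 1).
1. Z is the midpoint of UA ⇒ Z = (1/2, 0)
2·[UJA] = 1, 2·[ZJA] = 1/2
[UJA]:[ZJA] = 1:1/2 = 2

[UJA]:[ZJA] = 2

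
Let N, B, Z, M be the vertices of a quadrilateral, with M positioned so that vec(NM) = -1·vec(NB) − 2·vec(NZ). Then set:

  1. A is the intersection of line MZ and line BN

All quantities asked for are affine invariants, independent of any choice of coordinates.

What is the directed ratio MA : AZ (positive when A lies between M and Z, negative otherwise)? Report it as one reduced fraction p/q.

MA:AZ = 2

Set N = (0, 0), B = (1, 0), Z = (0, 1), M = (-1, -2); any affine frame gives the same invariant.
1. A is the intersection of line MZ and line BN ⇒ A = (-1/3, 0)
A = M + t·(Z−M) with t = 2/3, so MA:AZ = t:(1−t) = 2/3:1/3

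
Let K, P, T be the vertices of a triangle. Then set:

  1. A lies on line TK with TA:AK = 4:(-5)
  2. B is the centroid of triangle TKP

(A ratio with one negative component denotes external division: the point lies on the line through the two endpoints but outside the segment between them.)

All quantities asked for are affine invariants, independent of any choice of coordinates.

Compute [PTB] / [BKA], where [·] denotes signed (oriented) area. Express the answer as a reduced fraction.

[PTB]:[BKA] = -1/5

Work in coordinates with K = (0, 0), P = (1, 0), T = (0, 1).
1. A lies on line TK with TA:AK = 4:(-5) ⇒ A = (0, 5)
2. B is the centroid of triangle TKP ⇒ B = (1/3, 1/3)
2·[PTB] = 1/3, 2·[BKA] = -5/3
[PTB]:[BKA] = 1/3:-5/3 = -1/5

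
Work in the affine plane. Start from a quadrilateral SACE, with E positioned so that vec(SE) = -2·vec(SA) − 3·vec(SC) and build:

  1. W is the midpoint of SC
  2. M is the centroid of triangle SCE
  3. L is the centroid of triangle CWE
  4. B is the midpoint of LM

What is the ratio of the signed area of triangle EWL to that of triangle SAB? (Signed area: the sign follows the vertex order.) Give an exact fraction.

[EWL]:[SAB] = -4/7

Set S = (0, 0), A = (1, 0), C = (0, 1), E = (-2, -3); any affine frame gives the same invariant.
1. W is the midpoint of SC ⇒ W = (0, 1/2)
2. M is the centroid of triangle SCE ⇒ M = (-2/3, -2/3)
3. L is the centroid of triangle CWE ⇒ L = (-2/3, -1/2)
4. B is the midpoint of LM ⇒ B = (-2/3, -7/12)
2·[EWL] = 1/3, 2·[SAB] = -7/12
[EWL]:[SAB] = 1/3:-7/12 = -4/7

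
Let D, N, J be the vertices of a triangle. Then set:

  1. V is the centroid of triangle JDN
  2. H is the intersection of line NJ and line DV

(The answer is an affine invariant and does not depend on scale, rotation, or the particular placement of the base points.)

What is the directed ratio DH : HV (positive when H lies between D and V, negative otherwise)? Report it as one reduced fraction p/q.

Work in coordinates with D = (0, 0), N = (1, 0), J = (0, 1).
1. V is the centroid of triangle JDN ⇒ V = (1/3, 1/3)
2. H is the intersection of line NJ and line DV ⇒ H = (1/2, 1/2)
H = D + t·(V−D) with t = 3/2, so DH:HV = t:(1−t) = 3/2:-1/2

DH:HV = -3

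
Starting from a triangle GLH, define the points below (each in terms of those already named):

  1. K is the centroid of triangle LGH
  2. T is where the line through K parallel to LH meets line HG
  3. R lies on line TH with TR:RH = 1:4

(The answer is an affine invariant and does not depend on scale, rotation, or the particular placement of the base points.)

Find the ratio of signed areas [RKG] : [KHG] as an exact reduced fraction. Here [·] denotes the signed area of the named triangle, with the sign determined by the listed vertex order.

Set G = (0, 0), L = (1, 0), H = (0, 1); any affine frame gives the same invariant.
1. K is the centroid of triangle LGH ⇒ K = (1/3, 1/3)
2. T is where the line through K parallel to LH meets line HG ⇒ T = (0, 2/3)
3. R lies on line TH with TR:RH = 1:4 ⇒ R = (0, 11/15)
2·[RKG] = -11/45, 2·[KHG] = 1/3
[RKG]:[KHG] = -11/45:1/3 = -11/15

[RKG]:[KHG] = -11/15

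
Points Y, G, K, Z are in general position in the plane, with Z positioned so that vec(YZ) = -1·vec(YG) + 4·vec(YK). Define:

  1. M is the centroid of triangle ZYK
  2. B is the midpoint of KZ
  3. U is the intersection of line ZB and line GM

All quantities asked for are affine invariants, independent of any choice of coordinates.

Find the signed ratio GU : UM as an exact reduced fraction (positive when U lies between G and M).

GU:UM = 6

Choose coordinates Y = (0, 0), G = (1, 0), K = (0, 1), Z = (-1, 4).
1. M is the centroid of triangle ZYK ⇒ M = (-1/3, 5/3)
2. B is the midpoint of KZ ⇒ B = (-1/2, 5/2)
3. U is the intersection of line ZB and line GM ⇒ U = (-1/7, 10/7)
U = G + t·(M−G) with t = 6/7, so GU:UM = t:(1−t) = 6/7:1/7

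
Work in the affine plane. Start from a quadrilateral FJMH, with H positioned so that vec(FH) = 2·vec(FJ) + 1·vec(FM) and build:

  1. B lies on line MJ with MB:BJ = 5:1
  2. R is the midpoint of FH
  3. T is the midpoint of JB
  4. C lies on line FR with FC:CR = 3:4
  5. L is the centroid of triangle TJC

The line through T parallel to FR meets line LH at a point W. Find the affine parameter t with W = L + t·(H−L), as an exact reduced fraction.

t = -2/7

Assign F = (0, 0), J = (1, 0), M = (0, 1), H = (2, 1) — the answer is frame-independent, so this choice is without loss of generality.
1. B lies on line MJ with MB:BJ = 5:1 ⇒ B = (5/6, 1/6)
2. R is the midpoint of FH ⇒ R = (1, 1/2)
3. T is the midpoint of JB ⇒ T = (11/12, 1/12)
4. C lies on line FR with FC:CR = 3:4 ⇒ C = (3/7, 3/14)
5. L is the centroid of triangle TJC ⇒ L = (197/252, 25/252)
through T parallel to FR: direction (1, 1/2); meets LH at W = (85/196, -31/196)
W = L + t·(H−L) with t = -2/7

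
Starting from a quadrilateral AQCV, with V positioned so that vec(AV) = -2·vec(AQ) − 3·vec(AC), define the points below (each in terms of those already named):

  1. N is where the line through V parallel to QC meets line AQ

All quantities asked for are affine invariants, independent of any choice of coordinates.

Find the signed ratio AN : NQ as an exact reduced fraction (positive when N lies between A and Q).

Set A = (0, 0), Q = (1, 0), C = (0, 1), V = (-2, -3); any affine frame gives the same invariant.
1. N is where the line through V parallel to QC meets line AQ ⇒ N = (-5, 0)
N = A + t·(Q−A) with t = -5, so AN:NQ = t:(1−t) = -5:6

AN:NQ = -5/6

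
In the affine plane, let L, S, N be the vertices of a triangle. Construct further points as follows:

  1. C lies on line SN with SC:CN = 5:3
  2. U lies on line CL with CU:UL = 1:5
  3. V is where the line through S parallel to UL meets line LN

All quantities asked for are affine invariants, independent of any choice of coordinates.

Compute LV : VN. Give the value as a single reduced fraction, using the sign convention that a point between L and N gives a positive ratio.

Assign L = (0, 0), S = (1, 0), N = (0, 1) — the answer is frame-independent, so this choice is without loss of generality.
1. C lies on line SN with SC:CN = 5:3 ⇒ C = (3/8, 5/8)
2. U lies on line CL with CU:UL = 1:5 ⇒ U = (5/16, 25/48)
3. V is where the line through S parallel to UL meets line LN ⇒ V = (0, -5/3)
V = L + t·(N−L) with t = -5/3, so LV:VN = t:(1−t) = -5/3:8/3

LV:VN = -5/8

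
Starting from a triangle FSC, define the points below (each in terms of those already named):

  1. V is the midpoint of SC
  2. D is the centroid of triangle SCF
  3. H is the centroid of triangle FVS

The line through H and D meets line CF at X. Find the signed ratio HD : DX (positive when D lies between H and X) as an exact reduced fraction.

Choose coordinates F = (0, 0), S = (1, 0), C = (0, 1).
1. V is the midpoint of SC ⇒ V = (1/2, 1/2)
2. D is the centroid of triangle SCF ⇒ D = (1/3, 1/3)
3. H is the centroid of triangle FVS ⇒ H = (1/2, 1/6)
line HD meets CF at X = (0, 2/3)
D = H + t·(X−H) with t = 1/3, so HD:DX = 1/3:2/3

HD:DX = 1/2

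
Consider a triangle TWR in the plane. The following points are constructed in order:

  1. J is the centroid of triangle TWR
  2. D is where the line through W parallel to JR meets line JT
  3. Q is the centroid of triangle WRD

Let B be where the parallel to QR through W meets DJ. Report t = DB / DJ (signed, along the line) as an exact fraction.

Choose coordinates T = (0, 0), W = (1, 0), R = (0, 1).
1. J is the centroid of triangle TWR ⇒ J = (1/3, 1/3)
2. D is where the line through W parallel to JR meets line JT ⇒ D = (2/3, 2/3)
3. Q is the centroid of triangle WRD ⇒ Q = (5/9, 5/9)
through W parallel to QR: direction (-5/9, 4/9); meets DJ at B = (4/9, 4/9)
B = D + t·(J−D) with t = 2/3

t = 2/3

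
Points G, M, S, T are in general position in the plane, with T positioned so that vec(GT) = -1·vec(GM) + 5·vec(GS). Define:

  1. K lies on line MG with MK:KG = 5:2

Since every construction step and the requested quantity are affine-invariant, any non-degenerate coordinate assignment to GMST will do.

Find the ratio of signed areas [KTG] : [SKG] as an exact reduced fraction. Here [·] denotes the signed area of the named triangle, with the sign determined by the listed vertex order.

Work in coordinates with G = (0, 0), M = (1, 0), S = (0, 1), T = (-1, 5).
1. K lies on line MG with MK:KG = 5:2 ⇒ K = (2/7, 0)
2·[KTG] = 10/7, 2·[SKG] = -2/7
[KTG]:[SKG] = 10/7:-2/7 = -5

[KTG]:[SKG] = -5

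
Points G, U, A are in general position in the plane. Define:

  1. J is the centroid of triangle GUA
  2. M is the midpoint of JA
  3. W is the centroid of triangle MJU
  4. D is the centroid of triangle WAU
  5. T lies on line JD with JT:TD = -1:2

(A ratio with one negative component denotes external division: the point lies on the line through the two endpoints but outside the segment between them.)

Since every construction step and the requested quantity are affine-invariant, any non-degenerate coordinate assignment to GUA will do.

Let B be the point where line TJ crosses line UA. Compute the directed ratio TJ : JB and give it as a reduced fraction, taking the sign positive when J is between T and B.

Assign G = (0, 0), U = (1, 0), A = (0, 1) — the answer is frame-independent, so this choice is without loss of generality.
1. J is the centroid of triangle GUA ⇒ J = (1/3, 1/3)
2. M is the midpoint of JA ⇒ M = (1/6, 2/3)
3. W is the centroid of triangle MJU ⇒ W = (1/2, 1/3)
4. D is the centroid of triangle WAU ⇒ D = (1/2, 4/9)
5. T lies on line JD with JT:TD = -1:2 ⇒ T = (1/6, 2/9)
line TJ meets UA at B = (8/15, 7/15)
J = T + t·(B−T) with t = 5/11, so TJ:JB = 5/11:6/11

TJ:JB = 5/6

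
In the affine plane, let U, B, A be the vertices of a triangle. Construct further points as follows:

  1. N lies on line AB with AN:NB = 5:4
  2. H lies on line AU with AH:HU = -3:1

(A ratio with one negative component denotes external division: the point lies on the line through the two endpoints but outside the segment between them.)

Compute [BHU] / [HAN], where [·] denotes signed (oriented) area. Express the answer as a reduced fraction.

Assign U = (0, 0), B = (1, 0), A = (0, 1) — the answer is frame-independent, so this choice is without loss of generality.
1. N lies on line AB with AN:NB = 5:4 ⇒ N = (5/9, 4/9)
2. H lies on line AU with AH:HU = -3:1 ⇒ H = (0, -1/2)
2·[BHU] = -1/2, 2·[HAN] = -5/6
[BHU]:[HAN] = -1/2:-5/6 = 3/5

[BHU]:[HAN] = 3/5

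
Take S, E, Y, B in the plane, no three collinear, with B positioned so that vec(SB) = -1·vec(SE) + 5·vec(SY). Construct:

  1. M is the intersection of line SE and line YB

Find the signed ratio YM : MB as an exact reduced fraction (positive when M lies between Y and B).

Set S = (0, 0), E = (1, 0), Y = (0, 1), B = (-1, 5); any affine frame gives the same invariant.
1. M is the intersection of line SE and line YB ⇒ M = (1/4, 0)
M = Y + t·(B−Y) with t = -1/4, so YM:MB = t:(1−t) = -1/4:5/4

YM:MB = -1/5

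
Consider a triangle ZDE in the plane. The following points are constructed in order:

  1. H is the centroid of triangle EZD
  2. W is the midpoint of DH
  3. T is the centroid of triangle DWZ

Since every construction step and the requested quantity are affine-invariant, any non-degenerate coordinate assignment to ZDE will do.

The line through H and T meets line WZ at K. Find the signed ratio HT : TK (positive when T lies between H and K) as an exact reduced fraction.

HT:TK = -4

Set Z = (0, 0), D = (1, 0), E = (0, 1); any affine frame gives the same invariant.
1. H is the centroid of triangle EZD ⇒ H = (1/3, 1/3)
2. W is the midpoint of DH ⇒ W = (2/3, 1/6)
3. T is the centroid of triangle DWZ ⇒ T = (5/9, 1/18)
line HT meets WZ at K = (1/2, 1/8)
T = H + t·(K−H) with t = 4/3, so HT:TK = 4/3:-1/3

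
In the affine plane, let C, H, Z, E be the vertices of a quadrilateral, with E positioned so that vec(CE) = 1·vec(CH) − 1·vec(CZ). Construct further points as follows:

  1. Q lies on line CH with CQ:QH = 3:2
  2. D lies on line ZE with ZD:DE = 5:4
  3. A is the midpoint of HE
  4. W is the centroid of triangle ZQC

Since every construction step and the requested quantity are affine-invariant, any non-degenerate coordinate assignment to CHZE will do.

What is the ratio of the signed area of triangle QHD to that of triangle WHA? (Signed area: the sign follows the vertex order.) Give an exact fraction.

[QHD]:[WHA] = 1/9

Assign C = (0, 0), H = (1, 0), Z = (0, 1), E = (1, -1) — the answer is frame-independent, so this choice is without loss of generality.
1. Q lies on line CH with CQ:QH = 3:2 ⇒ Q = (3/5, 0)
2. D lies on line ZE with ZD:DE = 5:4 ⇒ D = (5/9, -1/9)
3. A is the midpoint of HE ⇒ A = (1, -1/2)
4. W is the centroid of triangle ZQC ⇒ W = (1/5, 1/3)
2·[QHD] = -2/45, 2·[WHA] = -2/5
[QHD]:[WHA] = -2/45:-2/5 = 1/9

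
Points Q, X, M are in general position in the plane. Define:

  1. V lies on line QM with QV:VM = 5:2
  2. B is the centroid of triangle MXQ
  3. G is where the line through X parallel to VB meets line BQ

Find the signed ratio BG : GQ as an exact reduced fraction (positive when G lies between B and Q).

BG:GQ = -3/8

Work in coordinates with Q = (0, 0), X = (1, 0), M = (0, 1).
1. V lies on line QM with QV:VM = 5:2 ⇒ V = (0, 5/7)
2. B is the centroid of triangle MXQ ⇒ B = (1/3, 1/3)
3. G is where the line through X parallel to VB meets line BQ ⇒ G = (8/15, 8/15)
G = B + t·(Q−B) with t = -3/5, so BG:GQ = t:(1−t) = -3/5:8/5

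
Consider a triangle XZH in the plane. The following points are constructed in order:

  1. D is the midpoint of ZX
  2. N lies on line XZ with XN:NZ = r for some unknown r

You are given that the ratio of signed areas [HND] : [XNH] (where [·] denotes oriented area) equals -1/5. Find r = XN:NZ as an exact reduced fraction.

r = 5/3

Assign X = (0, 0), Z = (1, 0), H = (0, 1) — the answer is frame-independent, so this choice is without loss of generality.
1. D is the midpoint of ZX ⇒ D = (1/2, 0)
2. With XN:NZ = r, write λ = r/(r+1) so N = X + λ·(Z−X); N is affine-linear in λ
Every point depending on N is an affine combination of N and λ-independent points, so each such coordinate is linear in λ; the λ² term in each signed area is a multiple of (Z−X)×(Z−X) = 0, so 2·[HND] and 2·[XNH] are each linear in λ. Evaluating at λ=0 and λ=1:
  2·[HND] = −λ + 1/2,   2·[XNH] = λ
So [HND]:[XNH] = (−λ + 1/2) / (λ). Setting this equal to -1/5:
  −λ + 1/2 = -1/5·(λ)  ⇒  λ = 5/8
Then r = λ/(1−λ) = (5/8)/(3/8) = 5/3. Check: with r = 5/3, N = (5/8, 0) and [HND]:[XNH] = -1/5 as required.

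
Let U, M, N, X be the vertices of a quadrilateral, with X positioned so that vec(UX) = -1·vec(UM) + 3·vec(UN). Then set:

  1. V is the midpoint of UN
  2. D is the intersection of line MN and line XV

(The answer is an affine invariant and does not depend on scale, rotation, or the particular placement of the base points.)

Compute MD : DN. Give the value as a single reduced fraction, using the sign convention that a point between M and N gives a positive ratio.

MD:DN = -4

Assign U = (0, 0), M = (1, 0), N = (0, 1), X = (-1, 3) — the answer is frame-independent, so this choice is without loss of generality.
1. V is the midpoint of UN ⇒ V = (0, 1/2)
2. D is the intersection of line MN and line XV ⇒ D = (-1/3, 4/3)
D = M + t·(N−M) with t = 4/3, so MD:DN = t:(1−t) = 4/3:-1/3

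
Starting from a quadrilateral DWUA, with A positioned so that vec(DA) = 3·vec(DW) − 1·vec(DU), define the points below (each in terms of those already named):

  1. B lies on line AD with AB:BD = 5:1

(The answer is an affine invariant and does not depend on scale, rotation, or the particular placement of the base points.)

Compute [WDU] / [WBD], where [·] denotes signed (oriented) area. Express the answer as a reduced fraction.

[WDU]:[WBD] = 6

Set D = (0, 0), W = (1, 0), U = (0, 1), A = (3, -1); any affine frame gives the same invariant.
1. B lies on line AD with AB:BD = 5:1 ⇒ B = (1/2, -1/6)
2·[WDU] = -1, 2·[WBD] = -1/6
[WDU]:[WBD] = -1:-1/6 = 6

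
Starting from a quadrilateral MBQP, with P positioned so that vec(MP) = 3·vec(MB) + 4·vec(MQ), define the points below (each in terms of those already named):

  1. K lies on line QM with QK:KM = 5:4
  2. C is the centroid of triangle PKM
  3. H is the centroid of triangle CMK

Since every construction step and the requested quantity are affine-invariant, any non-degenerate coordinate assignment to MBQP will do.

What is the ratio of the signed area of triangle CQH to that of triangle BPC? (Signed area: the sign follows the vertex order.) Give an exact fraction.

Set M = (0, 0), B = (1, 0), Q = (0, 1), P = (3, 4); any affine frame gives the same invariant.
1. K lies on line QM with QK:KM = 5:4 ⇒ K = (0, 4/9)
2. C is the centroid of triangle PKM ⇒ C = (1, 40/27)
3. H is the centroid of triangle CMK ⇒ H = (1/3, 52/81)
2·[CQH] = 14/27, 2·[BPC] = 80/27
[CQH]:[BPC] = 14/27:80/27 = 7/40

[CQH]:[BPC] = 7/40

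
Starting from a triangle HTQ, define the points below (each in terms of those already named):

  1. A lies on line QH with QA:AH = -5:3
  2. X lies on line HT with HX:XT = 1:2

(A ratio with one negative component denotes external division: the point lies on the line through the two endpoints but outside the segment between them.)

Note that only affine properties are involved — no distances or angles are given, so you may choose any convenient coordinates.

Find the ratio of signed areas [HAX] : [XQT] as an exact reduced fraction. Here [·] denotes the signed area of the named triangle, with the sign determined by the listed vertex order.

[HAX]:[XQT] = -3/4

Choose coordinates H = (0, 0), T = (1, 0), Q = (0, 1).
1. A lies on line QH with QA:AH = -5:3 ⇒ A = (0, -3/2)
2. X lies on line HT with HX:XT = 1:2 ⇒ X = (1/3, 0)
2·[HAX] = 1/2, 2·[XQT] = -2/3
[HAX]:[XQT] = 1/2:-2/3 = -3/4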